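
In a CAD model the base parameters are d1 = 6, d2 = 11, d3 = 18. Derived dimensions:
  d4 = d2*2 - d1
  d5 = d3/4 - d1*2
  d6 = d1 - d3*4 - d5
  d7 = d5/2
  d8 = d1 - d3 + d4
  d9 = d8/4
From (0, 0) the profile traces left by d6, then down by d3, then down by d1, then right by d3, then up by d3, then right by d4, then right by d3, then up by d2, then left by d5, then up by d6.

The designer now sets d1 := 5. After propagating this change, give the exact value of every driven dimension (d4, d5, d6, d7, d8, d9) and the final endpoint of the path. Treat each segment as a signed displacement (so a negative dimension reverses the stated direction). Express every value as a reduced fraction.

Apply edit: d1 := 5
  d4 = d2*2 - d1 = 17
  d5 = d3/4 - d1*2 = -11/2
  d6 = d1 - d3*4 - d5 = -123/2
  d7 = d5/2 = -11/4
  d8 = d1 - d3 + d4 = 4
  d9 = d8/4 = 1
Walk from origin (0, 0):
  seg 1: left by d6 = -123/2 → (123/2, 0)
  seg 2: down by d3 = 18 → (123/2, -18)
  seg 3: down by d1 = 5 → (123/2, -23)
  seg 4: right by d3 = 18 → (159/2, -23)
  seg 5: up by d3 = 18 → (159/2, -5)
  seg 6: right by d4 = 17 → (193/2, -5)
  seg 7: right by d3 = 18 → (229/2, -5)
  seg 8: up by d2 = 11 → (229/2, 6)
  seg 9: left by d5 = -11/2 → (120, 6)
  seg 10: up by d6 = -123/2 → (120, -111/2)

d4 = 17
d5 = -11/2
d6 = -123/2
d7 = -11/4
d8 = 4
d9 = 1
endpoint = (120, -111/2)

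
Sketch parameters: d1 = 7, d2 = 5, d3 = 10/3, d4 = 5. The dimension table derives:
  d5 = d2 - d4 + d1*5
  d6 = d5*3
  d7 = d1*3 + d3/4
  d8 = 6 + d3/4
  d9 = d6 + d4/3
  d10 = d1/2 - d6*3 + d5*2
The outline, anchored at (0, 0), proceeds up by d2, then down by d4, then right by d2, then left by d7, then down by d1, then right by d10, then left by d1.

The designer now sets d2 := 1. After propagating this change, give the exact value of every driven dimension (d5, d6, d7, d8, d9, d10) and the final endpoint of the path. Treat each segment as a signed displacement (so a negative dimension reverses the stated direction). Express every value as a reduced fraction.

d5 = 31
d6 = 93
d7 = 131/6
d8 = 41/6
d9 = 284/3
d10 = -427/2
endpoint = (-724/3, -11)

Apply edit: d2 := 1
  d5 = d2 - d4 + d1*5 = 31
  d6 = d5*3 = 93
  d7 = d1*3 + d3/4 = 131/6
  d8 = 6 + d3/4 = 41/6
  d9 = d6 + d4/3 = 284/3
  d10 = d1/2 - d6*3 + d5*2 = -427/2
Walk from origin (0, 0):
  seg 1: up by d2 = 1 → (0, 1)
  seg 2: down by d4 = 5 → (0, -4)
  seg 3: right by d2 = 1 → (1, -4)
  seg 4: left by d7 = 131/6 → (-125/6, -4)
  seg 5: down by d1 = 7 → (-125/6, -11)
  seg 6: right by d10 = -427/2 → (-703/3, -11)
  seg 7: left by d1 = 7 → (-724/3, -11)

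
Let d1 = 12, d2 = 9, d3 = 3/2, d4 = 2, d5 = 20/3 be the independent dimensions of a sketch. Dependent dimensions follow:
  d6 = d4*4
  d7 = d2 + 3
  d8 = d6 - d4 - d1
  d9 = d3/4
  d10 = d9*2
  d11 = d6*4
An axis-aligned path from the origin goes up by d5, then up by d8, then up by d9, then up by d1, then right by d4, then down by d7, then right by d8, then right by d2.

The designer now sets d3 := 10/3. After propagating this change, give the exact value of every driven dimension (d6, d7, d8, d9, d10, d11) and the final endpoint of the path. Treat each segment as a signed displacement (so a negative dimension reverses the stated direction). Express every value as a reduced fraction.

Apply edit: d3 := 10/3
  d6 = d4*4 = 8
  d7 = d2 + 3 = 12
  d8 = d6 - d4 - d1 = -6
  d9 = d3/4 = 5/6
  d10 = d9*2 = 5/3
  d11 = d6*4 = 32
Walk from origin (0, 0):
  seg 1: up by d5 = 20/3 → (0, 20/3)
  seg 2: up by d8 = -6 → (0, 2/3)
  seg 3: up by d9 = 5/6 → (0, 3/2)
  seg 4: up by d1 = 12 → (0, 27/2)
  seg 5: right by d4 = 2 → (2, 27/2)
  seg 6: down by d7 = 12 → (2, 3/2)
  seg 7: right by d8 = -6 → (-4, 3/2)
  seg 8: right by d2 = 9 → (5, 3/2)

d6 = 8
d7 = 12
d8 = -6
d9 = 5/6
d10 = 5/3
d11 = 32
endpoint = (5, 3/2)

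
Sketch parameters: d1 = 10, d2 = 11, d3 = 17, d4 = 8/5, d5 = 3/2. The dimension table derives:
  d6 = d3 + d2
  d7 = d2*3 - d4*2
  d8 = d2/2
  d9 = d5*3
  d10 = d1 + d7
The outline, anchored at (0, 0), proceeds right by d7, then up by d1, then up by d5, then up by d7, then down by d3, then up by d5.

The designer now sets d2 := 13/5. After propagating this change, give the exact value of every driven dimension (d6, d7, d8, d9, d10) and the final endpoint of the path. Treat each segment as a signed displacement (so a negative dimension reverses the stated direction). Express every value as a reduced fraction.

d6 = 98/5
d7 = 23/5
d8 = 13/10
d9 = 9/2
d10 = 73/5
endpoint = (23/5, 3/5)

Apply edit: d2 := 13/5
  d6 = d3 + d2 = 98/5
  d7 = d2*3 - d4*2 = 23/5
  d8 = d2/2 = 13/10
  d9 = d5*3 = 9/2
  d10 = d1 + d7 = 73/5
Walk from origin (0, 0):
  seg 1: right by d7 = 23/5 → (23/5, 0)
  seg 2: up by d1 = 10 → (23/5, 10)
  seg 3: up by d5 = 3/2 → (23/5, 23/2)
  seg 4: up by d7 = 23/5 → (23/5, 161/10)
  seg 5: down by d3 = 17 → (23/5, -9/10)
  seg 6: up by d5 = 3/2 → (23/5, 3/5)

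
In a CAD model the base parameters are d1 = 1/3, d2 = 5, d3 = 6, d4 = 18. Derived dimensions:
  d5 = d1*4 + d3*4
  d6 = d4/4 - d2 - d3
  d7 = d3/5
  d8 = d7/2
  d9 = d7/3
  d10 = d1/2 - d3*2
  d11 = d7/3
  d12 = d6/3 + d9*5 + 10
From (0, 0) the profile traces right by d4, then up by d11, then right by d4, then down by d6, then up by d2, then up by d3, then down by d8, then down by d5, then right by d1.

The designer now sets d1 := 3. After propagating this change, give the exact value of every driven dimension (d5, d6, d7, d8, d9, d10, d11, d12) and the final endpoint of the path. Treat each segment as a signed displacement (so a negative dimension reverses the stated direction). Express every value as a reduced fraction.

Apply edit: d1 := 3
  d5 = d1*4 + d3*4 = 36
  d6 = d4/4 - d2 - d3 = -13/2
  d7 = d3/5 = 6/5
  d8 = d7/2 = 3/5
  d9 = d7/3 = 2/5
  d10 = d1/2 - d3*2 = -21/2
  d11 = d7/3 = 2/5
  d12 = d6/3 + d9*5 + 10 = 59/6
Walk from origin (0, 0):
  seg 1: right by d4 = 18 → (18, 0)
  seg 2: up by d11 = 2/5 → (18, 2/5)
  seg 3: right by d4 = 18 → (36, 2/5)
  seg 4: down by d6 = -13/2 → (36, 69/10)
  seg 5: up by d2 = 5 → (36, 119/10)
  seg 6: up by d3 = 6 → (36, 179/10)
  seg 7: down by d8 = 3/5 → (36, 173/10)
  seg 8: down by d5 = 36 → (36, -187/10)
  seg 9: right by d1 = 3 → (39, -187/10)

d5 = 36
d6 = -13/2
d7 = 6/5
d8 = 3/5
d9 = 2/5
d10 = -21/2
d11 = 2/5
d12 = 59/6
endpoint = (39, -187/10)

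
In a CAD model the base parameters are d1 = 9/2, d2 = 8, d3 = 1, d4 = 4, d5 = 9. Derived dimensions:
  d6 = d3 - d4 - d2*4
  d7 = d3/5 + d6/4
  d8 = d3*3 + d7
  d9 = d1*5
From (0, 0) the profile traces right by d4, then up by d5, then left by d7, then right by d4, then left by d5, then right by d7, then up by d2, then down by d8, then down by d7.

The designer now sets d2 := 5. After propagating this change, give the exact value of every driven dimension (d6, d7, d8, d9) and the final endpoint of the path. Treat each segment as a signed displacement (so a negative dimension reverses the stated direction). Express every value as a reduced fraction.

Apply edit: d2 := 5
  d6 = d3 - d4 - d2*4 = -23
  d7 = d3/5 + d6/4 = -111/20
  d8 = d3*3 + d7 = -51/20
  d9 = d1*5 = 45/2
Walk from origin (0, 0):
  seg 1: right by d4 = 4 → (4, 0)
  seg 2: up by d5 = 9 → (4, 9)
  seg 3: left by d7 = -111/20 → (191/20, 9)
  seg 4: right by d4 = 4 → (271/20, 9)
  seg 5: left by d5 = 9 → (91/20, 9)
  seg 6: right by d7 = -111/20 → (-1, 9)
  seg 7: up by d2 = 5 → (-1, 14)
  seg 8: down by d8 = -51/20 → (-1, 331/20)
  seg 9: down by d7 = -111/20 → (-1, 221/10)

d6 = -23
d7 = -111/20
d8 = -51/20
d9 = 45/2
endpoint = (-1, 221/10)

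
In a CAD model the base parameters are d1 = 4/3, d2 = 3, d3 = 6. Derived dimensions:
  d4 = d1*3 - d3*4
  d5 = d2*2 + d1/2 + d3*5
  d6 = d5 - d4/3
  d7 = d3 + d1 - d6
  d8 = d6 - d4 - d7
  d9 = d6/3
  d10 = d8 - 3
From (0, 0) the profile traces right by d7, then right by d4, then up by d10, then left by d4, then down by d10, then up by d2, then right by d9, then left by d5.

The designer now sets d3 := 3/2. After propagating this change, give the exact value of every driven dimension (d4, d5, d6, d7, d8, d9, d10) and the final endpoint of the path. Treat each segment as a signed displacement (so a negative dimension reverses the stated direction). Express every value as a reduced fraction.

Apply edit: d3 := 3/2
  d4 = d1*3 - d3*4 = -2
  d5 = d2*2 + d1/2 + d3*5 = 85/6
  d6 = d5 - d4/3 = 89/6
  d7 = d3 + d1 - d6 = -12
  d8 = d6 - d4 - d7 = 173/6
  d9 = d6/3 = 89/18
  d10 = d8 - 3 = 155/6
Walk from origin (0, 0):
  seg 1: right by d7 = -12 → (-12, 0)
  seg 2: right by d4 = -2 → (-14, 0)
  seg 3: up by d10 = 155/6 → (-14, 155/6)
  seg 4: left by d4 = -2 → (-12, 155/6)
  seg 5: down by d10 = 155/6 → (-12, 0)
  seg 6: up by d2 = 3 → (-12, 3)
  seg 7: right by d9 = 89/18 → (-127/18, 3)
  seg 8: left by d5 = 85/6 → (-191/9, 3)

d4 = -2
d5 = 85/6
d6 = 89/6
d7 = -12
d8 = 173/6
d9 = 89/18
d10 = 155/6
endpoint = (-191/9, 3)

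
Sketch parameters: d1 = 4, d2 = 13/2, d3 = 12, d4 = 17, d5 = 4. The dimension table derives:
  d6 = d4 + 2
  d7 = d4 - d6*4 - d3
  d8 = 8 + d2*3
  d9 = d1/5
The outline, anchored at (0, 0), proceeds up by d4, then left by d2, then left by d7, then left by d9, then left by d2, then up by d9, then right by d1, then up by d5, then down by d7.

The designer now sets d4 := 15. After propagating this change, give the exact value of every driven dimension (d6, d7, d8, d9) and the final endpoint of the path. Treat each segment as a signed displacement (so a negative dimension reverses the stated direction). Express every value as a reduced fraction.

Apply edit: d4 := 15
  d6 = d4 + 2 = 17
  d7 = d4 - d6*4 - d3 = -65
  d8 = 8 + d2*3 = 55/2
  d9 = d1/5 = 4/5
Walk from origin (0, 0):
  seg 1: up by d4 = 15 → (0, 15)
  seg 2: left by d2 = 13/2 → (-13/2, 15)
  seg 3: left by d7 = -65 → (117/2, 15)
  seg 4: left by d9 = 4/5 → (577/10, 15)
  seg 5: left by d2 = 13/2 → (256/5, 15)
  seg 6: up by d9 = 4/5 → (256/5, 79/5)
  seg 7: right by d1 = 4 → (276/5, 79/5)
  seg 8: up by d5 = 4 → (276/5, 99/5)
  seg 9: down by d7 = -65 → (276/5, 424/5)

d6 = 17
d7 = -65
d8 = 55/2
d9 = 4/5
endpoint = (276/5, 424/5)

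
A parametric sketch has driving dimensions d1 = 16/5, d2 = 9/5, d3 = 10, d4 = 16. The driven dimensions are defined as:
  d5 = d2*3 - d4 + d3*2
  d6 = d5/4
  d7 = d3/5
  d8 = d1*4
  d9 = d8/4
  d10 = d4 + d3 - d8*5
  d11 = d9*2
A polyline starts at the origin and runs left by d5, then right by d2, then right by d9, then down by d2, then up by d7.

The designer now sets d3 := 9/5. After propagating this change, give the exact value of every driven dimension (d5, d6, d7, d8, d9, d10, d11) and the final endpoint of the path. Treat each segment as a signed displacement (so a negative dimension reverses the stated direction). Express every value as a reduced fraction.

d5 = -7
d6 = -7/4
d7 = 9/25
d8 = 64/5
d9 = 16/5
d10 = -231/5
d11 = 32/5
endpoint = (12, -36/25)

Apply edit: d3 := 9/5
  d5 = d2*3 - d4 + d3*2 = -7
  d6 = d5/4 = -7/4
  d7 = d3/5 = 9/25
  d8 = d1*4 = 64/5
  d9 = d8/4 = 16/5
  d10 = d4 + d3 - d8*5 = -231/5
  d11 = d9*2 = 32/5
Walk from origin (0, 0):
  seg 1: left by d5 = -7 → (7, 0)
  seg 2: right by d2 = 9/5 → (44/5, 0)
  seg 3: right by d9 = 16/5 → (12, 0)
  seg 4: down by d2 = 9/5 → (12, -9/5)
  seg 5: up by d7 = 9/25 → (12, -36/25)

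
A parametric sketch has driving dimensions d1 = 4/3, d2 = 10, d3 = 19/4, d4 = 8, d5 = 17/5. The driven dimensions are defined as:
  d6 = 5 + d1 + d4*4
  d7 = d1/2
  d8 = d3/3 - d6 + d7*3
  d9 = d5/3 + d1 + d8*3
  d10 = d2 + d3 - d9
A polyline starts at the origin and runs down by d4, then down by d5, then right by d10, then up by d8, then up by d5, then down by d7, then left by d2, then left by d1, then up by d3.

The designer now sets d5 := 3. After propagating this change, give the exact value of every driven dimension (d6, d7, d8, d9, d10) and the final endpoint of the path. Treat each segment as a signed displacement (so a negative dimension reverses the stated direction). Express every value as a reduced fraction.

d6 = 115/3
d7 = 2/3
d8 = -139/4
d9 = -1223/12
d10 = 350/3
endpoint = (316/3, -116/3)

Apply edit: d5 := 3
  d6 = 5 + d1 + d4*4 = 115/3
  d7 = d1/2 = 2/3
  d8 = d3/3 - d6 + d7*3 = -139/4
  d9 = d5/3 + d1 + d8*3 = -1223/12
  d10 = d2 + d3 - d9 = 350/3
Walk from origin (0, 0):
  seg 1: down by d4 = 8 → (0, -8)
  seg 2: down by d5 = 3 → (0, -11)
  seg 3: right by d10 = 350/3 → (350/3, -11)
  seg 4: up by d8 = -139/4 → (350/3, -183/4)
  seg 5: up by d5 = 3 → (350/3, -171/4)
  seg 6: down by d7 = 2/3 → (350/3, -521/12)
  seg 7: left by d2 = 10 → (320/3, -521/12)
  seg 8: left by d1 = 4/3 → (316/3, -521/12)
  seg 9: up by d3 = 19/4 → (316/3, -116/3)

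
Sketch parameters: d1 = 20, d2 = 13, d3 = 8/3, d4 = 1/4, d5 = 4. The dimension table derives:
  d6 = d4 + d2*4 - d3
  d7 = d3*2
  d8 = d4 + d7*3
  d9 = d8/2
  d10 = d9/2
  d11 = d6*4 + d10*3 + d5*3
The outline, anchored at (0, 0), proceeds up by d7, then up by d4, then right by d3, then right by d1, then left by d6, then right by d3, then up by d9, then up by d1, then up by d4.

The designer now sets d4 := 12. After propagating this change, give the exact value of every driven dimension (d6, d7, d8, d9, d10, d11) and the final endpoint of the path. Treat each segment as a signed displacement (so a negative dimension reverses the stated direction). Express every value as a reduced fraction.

Apply edit: d4 := 12
  d6 = d4 + d2*4 - d3 = 184/3
  d7 = d3*2 = 16/3
  d8 = d4 + d7*3 = 28
  d9 = d8/2 = 14
  d10 = d9/2 = 7
  d11 = d6*4 + d10*3 + d5*3 = 835/3
Walk from origin (0, 0):
  seg 1: up by d7 = 16/3 → (0, 16/3)
  seg 2: up by d4 = 12 → (0, 52/3)
  seg 3: right by d3 = 8/3 → (8/3, 52/3)
  seg 4: right by d1 = 20 → (68/3, 52/3)
  seg 5: left by d6 = 184/3 → (-116/3, 52/3)
  seg 6: right by d3 = 8/3 → (-36, 52/3)
  seg 7: up by d9 = 14 → (-36, 94/3)
  seg 8: up by d1 = 20 → (-36, 154/3)
  seg 9: up by d4 = 12 → (-36, 190/3)

d6 = 184/3
d7 = 16/3
d8 = 28
d9 = 14
d10 = 7
d11 = 835/3
endpoint = (-36, 190/3)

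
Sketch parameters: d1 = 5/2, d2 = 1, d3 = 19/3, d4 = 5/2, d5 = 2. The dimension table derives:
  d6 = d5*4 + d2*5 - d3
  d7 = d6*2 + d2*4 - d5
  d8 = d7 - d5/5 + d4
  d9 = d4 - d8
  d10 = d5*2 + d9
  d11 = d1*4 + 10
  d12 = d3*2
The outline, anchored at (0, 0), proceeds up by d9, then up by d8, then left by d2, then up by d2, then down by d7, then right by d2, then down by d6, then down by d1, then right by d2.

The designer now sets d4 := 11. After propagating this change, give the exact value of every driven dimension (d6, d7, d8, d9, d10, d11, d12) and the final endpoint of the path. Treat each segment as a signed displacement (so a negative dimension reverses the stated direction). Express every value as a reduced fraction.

d6 = 20/3
d7 = 46/3
d8 = 389/15
d9 = -224/15
d10 = -164/15
d11 = 20
d12 = 38/3
endpoint = (1, -25/2)

Apply edit: d4 := 11
  d6 = d5*4 + d2*5 - d3 = 20/3
  d7 = d6*2 + d2*4 - d5 = 46/3
  d8 = d7 - d5/5 + d4 = 389/15
  d9 = d4 - d8 = -224/15
  d10 = d5*2 + d9 = -164/15
  d11 = d1*4 + 10 = 20
  d12 = d3*2 = 38/3
Walk from origin (0, 0):
  seg 1: up by d9 = -224/15 → (0, -224/15)
  seg 2: up by d8 = 389/15 → (0, 11)
  seg 3: left by d2 = 1 → (-1, 11)
  seg 4: up by d2 = 1 → (-1, 12)
  seg 5: down by d7 = 46/3 → (-1, -10/3)
  seg 6: right by d2 = 1 → (0, -10/3)
  seg 7: down by d6 = 20/3 → (0, -10)
  seg 8: down by d1 = 5/2 → (0, -25/2)
  seg 9: right by d2 = 1 → (1, -25/2)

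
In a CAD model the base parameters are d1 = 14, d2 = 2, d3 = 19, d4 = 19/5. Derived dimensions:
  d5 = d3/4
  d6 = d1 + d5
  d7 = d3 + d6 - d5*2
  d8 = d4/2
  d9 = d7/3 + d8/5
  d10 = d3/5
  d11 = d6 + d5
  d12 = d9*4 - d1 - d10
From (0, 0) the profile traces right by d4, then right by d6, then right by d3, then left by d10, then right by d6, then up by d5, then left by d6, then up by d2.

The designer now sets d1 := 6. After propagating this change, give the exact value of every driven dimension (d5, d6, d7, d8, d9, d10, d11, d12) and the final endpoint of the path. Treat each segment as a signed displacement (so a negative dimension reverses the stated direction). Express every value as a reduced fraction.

d5 = 19/4
d6 = 43/4
d7 = 81/4
d8 = 19/10
d9 = 713/100
d10 = 19/5
d11 = 31/2
d12 = 468/25
endpoint = (119/4, 27/4)

Apply edit: d1 := 6
  d5 = d3/4 = 19/4
  d6 = d1 + d5 = 43/4
  d7 = d3 + d6 - d5*2 = 81/4
  d8 = d4/2 = 19/10
  d9 = d7/3 + d8/5 = 713/100
  d10 = d3/5 = 19/5
  d11 = d6 + d5 = 31/2
  d12 = d9*4 - d1 - d10 = 468/25
Walk from origin (0, 0):
  seg 1: right by d4 = 19/5 → (19/5, 0)
  seg 2: right by d6 = 43/4 → (291/20, 0)
  seg 3: right by d3 = 19 → (671/20, 0)
  seg 4: left by d10 = 19/5 → (119/4, 0)
  seg 5: right by d6 = 43/4 → (81/2, 0)
  seg 6: up by d5 = 19/4 → (81/2, 19/4)
  seg 7: left by d6 = 43/4 → (119/4, 19/4)
  seg 8: up by d2 = 2 → (119/4, 27/4)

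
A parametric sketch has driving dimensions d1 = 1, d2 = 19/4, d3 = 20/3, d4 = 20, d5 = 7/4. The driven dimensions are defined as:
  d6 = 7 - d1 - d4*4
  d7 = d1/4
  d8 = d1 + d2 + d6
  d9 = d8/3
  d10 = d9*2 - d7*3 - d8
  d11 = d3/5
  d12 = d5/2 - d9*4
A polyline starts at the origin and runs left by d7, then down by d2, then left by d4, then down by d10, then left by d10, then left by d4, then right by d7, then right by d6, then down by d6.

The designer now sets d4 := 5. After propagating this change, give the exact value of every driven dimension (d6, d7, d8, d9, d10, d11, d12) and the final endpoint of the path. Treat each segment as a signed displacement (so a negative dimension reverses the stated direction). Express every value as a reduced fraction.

d6 = -14
d7 = 1/4
d8 = -33/4
d9 = -11/4
d10 = 2
d11 = 4/3
d12 = 95/8
endpoint = (-26, 29/4)

Apply edit: d4 := 5
  d6 = 7 - d1 - d4*4 = -14
  d7 = d1/4 = 1/4
  d8 = d1 + d2 + d6 = -33/4
  d9 = d8/3 = -11/4
  d10 = d9*2 - d7*3 - d8 = 2
  d11 = d3/5 = 4/3
  d12 = d5/2 - d9*4 = 95/8
Walk from origin (0, 0):
  seg 1: left by d7 = 1/4 → (-1/4, 0)
  seg 2: down by d2 = 19/4 → (-1/4, -19/4)
  seg 3: left by d4 = 5 → (-21/4, -19/4)
  seg 4: down by d10 = 2 → (-21/4, -27/4)
  seg 5: left by d10 = 2 → (-29/4, -27/4)
  seg 6: left by d4 = 5 → (-49/4, -27/4)
  seg 7: right by d7 = 1/4 → (-12, -27/4)
  seg 8: right by d6 = -14 → (-26, -27/4)
  seg 9: down by d6 = -14 → (-26, 29/4)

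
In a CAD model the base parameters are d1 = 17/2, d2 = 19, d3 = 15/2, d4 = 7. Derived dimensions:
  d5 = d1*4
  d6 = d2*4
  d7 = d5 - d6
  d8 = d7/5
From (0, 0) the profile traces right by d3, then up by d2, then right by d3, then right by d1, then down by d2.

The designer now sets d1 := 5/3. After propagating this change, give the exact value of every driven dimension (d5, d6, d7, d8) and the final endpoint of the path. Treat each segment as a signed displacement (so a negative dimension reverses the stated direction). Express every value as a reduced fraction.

d5 = 20/3
d6 = 76
d7 = -208/3
d8 = -208/15
endpoint = (50/3, 0)

Apply edit: d1 := 5/3
  d5 = d1*4 = 20/3
  d6 = d2*4 = 76
  d7 = d5 - d6 = -208/3
  d8 = d7/5 = -208/15
Walk from origin (0, 0):
  seg 1: right by d3 = 15/2 → (15/2, 0)
  seg 2: up by d2 = 19 → (15/2, 19)
  seg 3: right by d3 = 15/2 → (15, 19)
  seg 4: right by d1 = 5/3 → (50/3, 19)
  seg 5: down by d2 = 19 → (50/3, 0)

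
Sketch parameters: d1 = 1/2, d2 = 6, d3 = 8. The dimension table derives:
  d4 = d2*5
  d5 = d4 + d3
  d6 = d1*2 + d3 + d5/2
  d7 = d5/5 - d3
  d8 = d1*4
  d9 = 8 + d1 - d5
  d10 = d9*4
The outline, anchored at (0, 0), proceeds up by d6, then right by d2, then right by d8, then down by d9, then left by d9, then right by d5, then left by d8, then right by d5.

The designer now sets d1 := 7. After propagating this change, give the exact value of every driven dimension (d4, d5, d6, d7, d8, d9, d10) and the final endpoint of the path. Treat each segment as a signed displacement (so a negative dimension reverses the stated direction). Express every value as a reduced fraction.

d4 = 30
d5 = 38
d6 = 41
d7 = -2/5
d8 = 28
d9 = -23
d10 = -92
endpoint = (105, 64)

Apply edit: d1 := 7
  d4 = d2*5 = 30
  d5 = d4 + d3 = 38
  d6 = d1*2 + d3 + d5/2 = 41
  d7 = d5/5 - d3 = -2/5
  d8 = d1*4 = 28
  d9 = 8 + d1 - d5 = -23
  d10 = d9*4 = -92
Walk from origin (0, 0):
  seg 1: up by d6 = 41 → (0, 41)
  seg 2: right by d2 = 6 → (6, 41)
  seg 3: right by d8 = 28 → (34, 41)
  seg 4: down by d9 = -23 → (34, 64)
  seg 5: left by d9 = -23 → (57, 64)
  seg 6: right by d5 = 38 → (95, 64)
  seg 7: left by d8 = 28 → (67, 64)
  seg 8: right by d5 = 38 → (105, 64)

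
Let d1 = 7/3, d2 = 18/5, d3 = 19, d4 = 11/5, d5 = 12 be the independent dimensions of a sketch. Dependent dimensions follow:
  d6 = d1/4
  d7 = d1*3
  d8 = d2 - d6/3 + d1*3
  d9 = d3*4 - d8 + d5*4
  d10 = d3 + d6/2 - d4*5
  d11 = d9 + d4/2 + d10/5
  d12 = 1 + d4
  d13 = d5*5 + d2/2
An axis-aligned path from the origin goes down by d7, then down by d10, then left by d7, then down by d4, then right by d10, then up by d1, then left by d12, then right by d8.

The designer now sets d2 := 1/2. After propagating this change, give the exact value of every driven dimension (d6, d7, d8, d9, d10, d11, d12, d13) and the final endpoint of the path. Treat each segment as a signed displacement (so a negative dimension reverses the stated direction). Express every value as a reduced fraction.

Apply edit: d2 := 1/2
  d6 = d1/4 = 7/12
  d7 = d1*3 = 7
  d8 = d2 - d6/3 + d1*3 = 263/36
  d9 = d3*4 - d8 + d5*4 = 4201/36
  d10 = d3 + d6/2 - d4*5 = 199/24
  d11 = d9 + d4/2 + d10/5 = 43003/360
  d12 = 1 + d4 = 16/5
  d13 = d5*5 + d2/2 = 241/4
Walk from origin (0, 0):
  seg 1: down by d7 = 7 → (0, -7)
  seg 2: down by d10 = 199/24 → (0, -367/24)
  seg 3: left by d7 = 7 → (-7, -367/24)
  seg 4: down by d4 = 11/5 → (-7, -2099/120)
  seg 5: right by d10 = 199/24 → (31/24, -2099/120)
  seg 6: up by d1 = 7/3 → (31/24, -1819/120)
  seg 7: left by d12 = 16/5 → (-229/120, -1819/120)
  seg 8: right by d8 = 263/36 → (1943/360, -1819/120)

d6 = 7/12
d7 = 7
d8 = 263/36
d9 = 4201/36
d10 = 199/24
d11 = 43003/360
d12 = 16/5
d13 = 241/4
endpoint = (1943/360, -1819/120)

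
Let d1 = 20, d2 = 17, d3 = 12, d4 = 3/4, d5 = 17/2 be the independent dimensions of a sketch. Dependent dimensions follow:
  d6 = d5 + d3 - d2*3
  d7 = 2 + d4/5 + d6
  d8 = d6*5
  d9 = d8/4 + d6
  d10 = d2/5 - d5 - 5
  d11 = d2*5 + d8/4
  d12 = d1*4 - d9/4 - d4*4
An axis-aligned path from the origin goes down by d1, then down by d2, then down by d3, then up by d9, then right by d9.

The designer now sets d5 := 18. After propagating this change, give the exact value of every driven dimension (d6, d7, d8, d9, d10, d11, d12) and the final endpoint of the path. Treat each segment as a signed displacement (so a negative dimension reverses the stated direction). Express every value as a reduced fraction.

d6 = -21
d7 = -377/20
d8 = -105
d9 = -189/4
d10 = -98/5
d11 = 235/4
d12 = 1421/16
endpoint = (-189/4, -385/4)

Apply edit: d5 := 18
  d6 = d5 + d3 - d2*3 = -21
  d7 = 2 + d4/5 + d6 = -377/20
  d8 = d6*5 = -105
  d9 = d8/4 + d6 = -189/4
  d10 = d2/5 - d5 - 5 = -98/5
  d11 = d2*5 + d8/4 = 235/4
  d12 = d1*4 - d9/4 - d4*4 = 1421/16
Walk from origin (0, 0):
  seg 1: down by d1 = 20 → (0, -20)
  seg 2: down by d2 = 17 → (0, -37)
  seg 3: down by d3 = 12 → (0, -49)
  seg 4: up by d9 = -189/4 → (0, -385/4)
  seg 5: right by d9 = -189/4 → (-189/4, -385/4)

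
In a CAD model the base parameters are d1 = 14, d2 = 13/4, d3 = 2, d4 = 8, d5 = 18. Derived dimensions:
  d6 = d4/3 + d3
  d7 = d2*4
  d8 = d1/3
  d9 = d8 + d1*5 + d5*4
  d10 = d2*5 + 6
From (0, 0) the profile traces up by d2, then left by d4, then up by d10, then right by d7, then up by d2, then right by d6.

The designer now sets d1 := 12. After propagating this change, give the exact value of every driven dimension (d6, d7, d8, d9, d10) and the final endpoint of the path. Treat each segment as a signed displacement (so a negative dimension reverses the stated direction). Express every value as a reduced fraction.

Apply edit: d1 := 12
  d6 = d4/3 + d3 = 14/3
  d7 = d2*4 = 13
  d8 = d1/3 = 4
  d9 = d8 + d1*5 + d5*4 = 136
  d10 = d2*5 + 6 = 89/4
Walk from origin (0, 0):
  seg 1: up by d2 = 13/4 → (0, 13/4)
  seg 2: left by d4 = 8 → (-8, 13/4)
  seg 3: up by d10 = 89/4 → (-8, 51/2)
  seg 4: right by d7 = 13 → (5, 51/2)
  seg 5: up by d2 = 13/4 → (5, 115/4)
  seg 6: right by d6 = 14/3 → (29/3, 115/4)

d6 = 14/3
d7 = 13
d8 = 4
d9 = 136
d10 = 89/4
endpoint = (29/3, 115/4)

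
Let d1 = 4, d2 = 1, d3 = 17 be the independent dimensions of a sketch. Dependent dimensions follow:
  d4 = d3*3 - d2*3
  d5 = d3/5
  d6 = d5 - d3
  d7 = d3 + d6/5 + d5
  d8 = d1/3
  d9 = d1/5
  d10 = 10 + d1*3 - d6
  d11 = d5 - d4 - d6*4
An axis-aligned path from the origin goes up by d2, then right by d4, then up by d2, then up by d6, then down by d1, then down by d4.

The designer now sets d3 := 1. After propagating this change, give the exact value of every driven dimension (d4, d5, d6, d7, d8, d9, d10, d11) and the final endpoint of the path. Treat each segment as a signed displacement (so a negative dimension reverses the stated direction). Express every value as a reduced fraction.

d4 = 0
d5 = 1/5
d6 = -4/5
d7 = 26/25
d8 = 4/3
d9 = 4/5
d10 = 114/5
d11 = 17/5
endpoint = (0, -14/5)

Apply edit: d3 := 1
  d4 = d3*3 - d2*3 = 0
  d5 = d3/5 = 1/5
  d6 = d5 - d3 = -4/5
  d7 = d3 + d6/5 + d5 = 26/25
  d8 = d1/3 = 4/3
  d9 = d1/5 = 4/5
  d10 = 10 + d1*3 - d6 = 114/5
  d11 = d5 - d4 - d6*4 = 17/5
Walk from origin (0, 0):
  seg 1: up by d2 = 1 → (0, 1)
  seg 2: right by d4 = 0 → (0, 1)
  seg 3: up by d2 = 1 → (0, 2)
  seg 4: up by d6 = -4/5 → (0, 6/5)
  seg 5: down by d1 = 4 → (0, -14/5)
  seg 6: down by d4 = 0 → (0, -14/5)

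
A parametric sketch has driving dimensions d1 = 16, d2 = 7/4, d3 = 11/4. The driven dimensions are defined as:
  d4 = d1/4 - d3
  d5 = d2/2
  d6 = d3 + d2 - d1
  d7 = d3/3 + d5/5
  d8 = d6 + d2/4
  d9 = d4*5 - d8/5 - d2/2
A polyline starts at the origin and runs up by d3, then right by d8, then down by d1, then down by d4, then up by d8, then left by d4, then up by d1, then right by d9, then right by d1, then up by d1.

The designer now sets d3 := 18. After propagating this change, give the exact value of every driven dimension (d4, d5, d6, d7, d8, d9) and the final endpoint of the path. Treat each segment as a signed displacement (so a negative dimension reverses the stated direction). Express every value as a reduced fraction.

d4 = -14
d5 = 7/8
d6 = 15/4
d7 = 247/40
d8 = 67/16
d9 = -5737/80
endpoint = (-1501/40, 835/16)

Apply edit: d3 := 18
  d4 = d1/4 - d3 = -14
  d5 = d2/2 = 7/8
  d6 = d3 + d2 - d1 = 15/4
  d7 = d3/3 + d5/5 = 247/40
  d8 = d6 + d2/4 = 67/16
  d9 = d4*5 - d8/5 - d2/2 = -5737/80
Walk from origin (0, 0):
  seg 1: up by d3 = 18 → (0, 18)
  seg 2: right by d8 = 67/16 → (67/16, 18)
  seg 3: down by d1 = 16 → (67/16, 2)
  seg 4: down by d4 = -14 → (67/16, 16)
  seg 5: up by d8 = 67/16 → (67/16, 323/16)
  seg 6: left by d4 = -14 → (291/16, 323/16)
  seg 7: up by d1 = 16 → (291/16, 579/16)
  seg 8: right by d9 = -5737/80 → (-2141/40, 579/16)
  seg 9: right by d1 = 16 → (-1501/40, 579/16)
  seg 10: up by d1 = 16 → (-1501/40, 835/16)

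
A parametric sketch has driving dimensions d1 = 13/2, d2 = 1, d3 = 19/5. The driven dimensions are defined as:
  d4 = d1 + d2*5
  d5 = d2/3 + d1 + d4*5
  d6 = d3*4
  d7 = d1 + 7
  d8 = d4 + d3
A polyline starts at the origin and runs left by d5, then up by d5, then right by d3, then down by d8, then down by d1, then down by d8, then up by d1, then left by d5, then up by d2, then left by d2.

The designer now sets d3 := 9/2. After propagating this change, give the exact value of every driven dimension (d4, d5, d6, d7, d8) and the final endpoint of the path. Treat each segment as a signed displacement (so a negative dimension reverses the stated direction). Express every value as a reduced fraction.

Apply edit: d3 := 9/2
  d4 = d1 + d2*5 = 23/2
  d5 = d2/3 + d1 + d4*5 = 193/3
  d6 = d3*4 = 18
  d7 = d1 + 7 = 27/2
  d8 = d4 + d3 = 16
Walk from origin (0, 0):
  seg 1: left by d5 = 193/3 → (-193/3, 0)
  seg 2: up by d5 = 193/3 → (-193/3, 193/3)
  seg 3: right by d3 = 9/2 → (-359/6, 193/3)
  seg 4: down by d8 = 16 → (-359/6, 145/3)
  seg 5: down by d1 = 13/2 → (-359/6, 251/6)
  seg 6: down by d8 = 16 → (-359/6, 155/6)
  seg 7: up by d1 = 13/2 → (-359/6, 97/3)
  seg 8: left by d5 = 193/3 → (-745/6, 97/3)
  seg 9: up by d2 = 1 → (-745/6, 100/3)
  seg 10: left by d2 = 1 → (-751/6, 100/3)

d4 = 23/2
d5 = 193/3
d6 = 18
d7 = 27/2
d8 = 16
endpoint = (-751/6, 100/3)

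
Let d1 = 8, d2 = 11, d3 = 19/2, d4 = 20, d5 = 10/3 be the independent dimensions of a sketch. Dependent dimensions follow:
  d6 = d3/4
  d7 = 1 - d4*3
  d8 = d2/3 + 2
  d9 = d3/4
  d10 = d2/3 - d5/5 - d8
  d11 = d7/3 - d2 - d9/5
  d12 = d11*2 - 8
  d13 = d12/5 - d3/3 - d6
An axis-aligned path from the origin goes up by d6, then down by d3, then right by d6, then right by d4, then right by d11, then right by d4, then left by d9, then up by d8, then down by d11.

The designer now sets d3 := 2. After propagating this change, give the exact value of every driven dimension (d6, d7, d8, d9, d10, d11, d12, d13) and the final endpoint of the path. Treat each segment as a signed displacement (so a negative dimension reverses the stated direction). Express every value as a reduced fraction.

Apply edit: d3 := 2
  d6 = d3/4 = 1/2
  d7 = 1 - d4*3 = -59
  d8 = d2/3 + 2 = 17/3
  d9 = d3/4 = 1/2
  d10 = d2/3 - d5/5 - d8 = -8/3
  d11 = d7/3 - d2 - d9/5 = -923/30
  d12 = d11*2 - 8 = -1043/15
  d13 = d12/5 - d3/3 - d6 = -2261/150
Walk from origin (0, 0):
  seg 1: up by d6 = 1/2 → (0, 1/2)
  seg 2: down by d3 = 2 → (0, -3/2)
  seg 3: right by d6 = 1/2 → (1/2, -3/2)
  seg 4: right by d4 = 20 → (41/2, -3/2)
  seg 5: right by d11 = -923/30 → (-154/15, -3/2)
  seg 6: right by d4 = 20 → (146/15, -3/2)
  seg 7: left by d9 = 1/2 → (277/30, -3/2)
  seg 8: up by d8 = 17/3 → (277/30, 25/6)
  seg 9: down by d11 = -923/30 → (277/30, 524/15)

d6 = 1/2
d7 = -59
d8 = 17/3
d9 = 1/2
d10 = -8/3
d11 = -923/30
d12 = -1043/15
d13 = -2261/150
endpoint = (277/30, 524/15)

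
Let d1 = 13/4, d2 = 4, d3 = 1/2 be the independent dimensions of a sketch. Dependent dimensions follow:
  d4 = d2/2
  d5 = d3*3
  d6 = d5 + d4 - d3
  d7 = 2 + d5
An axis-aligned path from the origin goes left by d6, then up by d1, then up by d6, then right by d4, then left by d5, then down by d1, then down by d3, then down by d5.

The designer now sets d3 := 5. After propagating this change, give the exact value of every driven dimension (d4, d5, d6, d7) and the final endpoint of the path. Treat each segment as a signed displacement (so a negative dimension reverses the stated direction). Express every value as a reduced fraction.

Apply edit: d3 := 5
  d4 = d2/2 = 2
  d5 = d3*3 = 15
  d6 = d5 + d4 - d3 = 12
  d7 = 2 + d5 = 17
Walk from origin (0, 0):
  seg 1: left by d6 = 12 → (-12, 0)
  seg 2: up by d1 = 13/4 → (-12, 13/4)
  seg 3: up by d6 = 12 → (-12, 61/4)
  seg 4: right by d4 = 2 → (-10, 61/4)
  seg 5: left by d5 = 15 → (-25, 61/4)
  seg 6: down by d1 = 13/4 → (-25, 12)
  seg 7: down by d3 = 5 → (-25, 7)
  seg 8: down by d5 = 15 → (-25, -8)

d4 = 2
d5 = 15
d6 = 12
d7 = 17
endpoint = (-25, -8)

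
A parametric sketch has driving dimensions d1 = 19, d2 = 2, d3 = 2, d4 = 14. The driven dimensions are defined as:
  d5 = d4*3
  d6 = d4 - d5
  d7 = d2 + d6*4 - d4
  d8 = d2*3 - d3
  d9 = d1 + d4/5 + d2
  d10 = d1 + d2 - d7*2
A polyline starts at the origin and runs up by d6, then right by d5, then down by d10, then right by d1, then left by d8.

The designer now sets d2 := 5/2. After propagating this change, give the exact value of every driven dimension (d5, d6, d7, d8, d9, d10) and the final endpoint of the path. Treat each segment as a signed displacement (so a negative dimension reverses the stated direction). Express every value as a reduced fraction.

Apply edit: d2 := 5/2
  d5 = d4*3 = 42
  d6 = d4 - d5 = -28
  d7 = d2 + d6*4 - d4 = -247/2
  d8 = d2*3 - d3 = 11/2
  d9 = d1 + d4/5 + d2 = 243/10
  d10 = d1 + d2 - d7*2 = 537/2
Walk from origin (0, 0):
  seg 1: up by d6 = -28 → (0, -28)
  seg 2: right by d5 = 42 → (42, -28)
  seg 3: down by d10 = 537/2 → (42, -593/2)
  seg 4: right by d1 = 19 → (61, -593/2)
  seg 5: left by d8 = 11/2 → (111/2, -593/2)

d5 = 42
d6 = -28
d7 = -247/2
d8 = 11/2
d9 = 243/10
d10 = 537/2
endpoint = (111/2, -593/2)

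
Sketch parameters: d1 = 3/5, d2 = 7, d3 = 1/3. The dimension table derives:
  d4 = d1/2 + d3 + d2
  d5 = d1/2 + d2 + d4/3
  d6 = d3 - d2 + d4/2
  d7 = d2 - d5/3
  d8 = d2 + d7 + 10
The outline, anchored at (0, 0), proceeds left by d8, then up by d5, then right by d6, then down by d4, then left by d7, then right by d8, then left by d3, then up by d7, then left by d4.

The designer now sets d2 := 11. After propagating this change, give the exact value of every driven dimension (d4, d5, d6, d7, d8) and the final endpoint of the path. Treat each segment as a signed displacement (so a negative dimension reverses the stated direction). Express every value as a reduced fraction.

Apply edit: d2 := 11
  d4 = d1/2 + d3 + d2 = 349/30
  d5 = d1/2 + d2 + d4/3 = 683/45
  d6 = d3 - d2 + d4/2 = -97/20
  d7 = d2 - d5/3 = 802/135
  d8 = d2 + d7 + 10 = 3637/135
Walk from origin (0, 0):
  seg 1: left by d8 = 3637/135 → (-3637/135, 0)
  seg 2: up by d5 = 683/45 → (-3637/135, 683/45)
  seg 3: right by d6 = -97/20 → (-17167/540, 683/45)
  seg 4: down by d4 = 349/30 → (-17167/540, 319/90)
  seg 5: left by d7 = 802/135 → (-4075/108, 319/90)
  seg 6: right by d8 = 3637/135 → (-5827/540, 319/90)
  seg 7: left by d3 = 1/3 → (-6007/540, 319/90)
  seg 8: up by d7 = 802/135 → (-6007/540, 2561/270)
  seg 9: left by d4 = 349/30 → (-12289/540, 2561/270)

d4 = 349/30
d5 = 683/45
d6 = -97/20
d7 = 802/135
d8 = 3637/135
endpoint = (-12289/540, 2561/270)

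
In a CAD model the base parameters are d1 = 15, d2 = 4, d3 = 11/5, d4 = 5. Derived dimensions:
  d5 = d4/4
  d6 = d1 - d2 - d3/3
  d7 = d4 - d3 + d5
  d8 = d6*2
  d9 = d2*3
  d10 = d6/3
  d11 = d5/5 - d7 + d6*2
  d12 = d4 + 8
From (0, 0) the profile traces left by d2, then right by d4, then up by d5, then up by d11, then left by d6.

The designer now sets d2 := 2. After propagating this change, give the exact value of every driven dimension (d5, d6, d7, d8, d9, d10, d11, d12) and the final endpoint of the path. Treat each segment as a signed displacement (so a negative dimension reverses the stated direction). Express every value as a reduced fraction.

Apply edit: d2 := 2
  d5 = d4/4 = 5/4
  d6 = d1 - d2 - d3/3 = 184/15
  d7 = d4 - d3 + d5 = 81/20
  d8 = d6*2 = 368/15
  d9 = d2*3 = 6
  d10 = d6/3 = 184/45
  d11 = d5/5 - d7 + d6*2 = 311/15
  d12 = d4 + 8 = 13
Walk from origin (0, 0):
  seg 1: left by d2 = 2 → (-2, 0)
  seg 2: right by d4 = 5 → (3, 0)
  seg 3: up by d5 = 5/4 → (3, 5/4)
  seg 4: up by d11 = 311/15 → (3, 1319/60)
  seg 5: left by d6 = 184/15 → (-139/15, 1319/60)

d5 = 5/4
d6 = 184/15
d7 = 81/20
d8 = 368/15
d9 = 6
d10 = 184/45
d11 = 311/15
d12 = 13
endpoint = (-139/15, 1319/60)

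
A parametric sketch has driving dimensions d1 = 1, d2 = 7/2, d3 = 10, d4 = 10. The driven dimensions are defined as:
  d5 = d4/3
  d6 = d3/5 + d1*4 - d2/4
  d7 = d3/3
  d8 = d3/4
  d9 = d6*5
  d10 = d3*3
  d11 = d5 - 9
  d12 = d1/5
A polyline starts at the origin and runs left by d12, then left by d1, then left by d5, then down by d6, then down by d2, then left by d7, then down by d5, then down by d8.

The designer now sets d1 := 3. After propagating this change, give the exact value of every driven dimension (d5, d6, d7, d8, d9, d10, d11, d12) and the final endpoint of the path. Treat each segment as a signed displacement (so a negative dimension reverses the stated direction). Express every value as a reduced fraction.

Apply edit: d1 := 3
  d5 = d4/3 = 10/3
  d6 = d3/5 + d1*4 - d2/4 = 105/8
  d7 = d3/3 = 10/3
  d8 = d3/4 = 5/2
  d9 = d6*5 = 525/8
  d10 = d3*3 = 30
  d11 = d5 - 9 = -17/3
  d12 = d1/5 = 3/5
Walk from origin (0, 0):
  seg 1: left by d12 = 3/5 → (-3/5, 0)
  seg 2: left by d1 = 3 → (-18/5, 0)
  seg 3: left by d5 = 10/3 → (-104/15, 0)
  seg 4: down by d6 = 105/8 → (-104/15, -105/8)
  seg 5: down by d2 = 7/2 → (-104/15, -133/8)
  seg 6: left by d7 = 10/3 → (-154/15, -133/8)
  seg 7: down by d5 = 10/3 → (-154/15, -479/24)
  seg 8: down by d8 = 5/2 → (-154/15, -539/24)

d5 = 10/3
d6 = 105/8
d7 = 10/3
d8 = 5/2
d9 = 525/8
d10 = 30
d11 = -17/3
d12 = 3/5
endpoint = (-154/15, -539/24)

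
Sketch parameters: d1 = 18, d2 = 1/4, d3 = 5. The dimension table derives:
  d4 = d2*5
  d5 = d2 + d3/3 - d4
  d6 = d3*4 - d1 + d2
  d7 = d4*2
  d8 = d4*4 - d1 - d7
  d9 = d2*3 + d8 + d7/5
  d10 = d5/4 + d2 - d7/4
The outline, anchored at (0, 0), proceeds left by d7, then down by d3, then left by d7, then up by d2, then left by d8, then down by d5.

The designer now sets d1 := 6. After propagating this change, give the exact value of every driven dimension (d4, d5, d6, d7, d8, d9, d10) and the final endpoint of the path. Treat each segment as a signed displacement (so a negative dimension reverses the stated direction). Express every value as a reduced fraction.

d4 = 5/4
d5 = 2/3
d6 = 57/4
d7 = 5/2
d8 = -7/2
d9 = -9/4
d10 = -5/24
endpoint = (-3/2, -65/12)

Apply edit: d1 := 6
  d4 = d2*5 = 5/4
  d5 = d2 + d3/3 - d4 = 2/3
  d6 = d3*4 - d1 + d2 = 57/4
  d7 = d4*2 = 5/2
  d8 = d4*4 - d1 - d7 = -7/2
  d9 = d2*3 + d8 + d7/5 = -9/4
  d10 = d5/4 + d2 - d7/4 = -5/24
Walk from origin (0, 0):
  seg 1: left by d7 = 5/2 → (-5/2, 0)
  seg 2: down by d3 = 5 → (-5/2, -5)
  seg 3: left by d7 = 5/2 → (-5, -5)
  seg 4: up by d2 = 1/4 → (-5, -19/4)
  seg 5: left by d8 = -7/2 → (-3/2, -19/4)
  seg 6: down by d5 = 2/3 → (-3/2, -65/12)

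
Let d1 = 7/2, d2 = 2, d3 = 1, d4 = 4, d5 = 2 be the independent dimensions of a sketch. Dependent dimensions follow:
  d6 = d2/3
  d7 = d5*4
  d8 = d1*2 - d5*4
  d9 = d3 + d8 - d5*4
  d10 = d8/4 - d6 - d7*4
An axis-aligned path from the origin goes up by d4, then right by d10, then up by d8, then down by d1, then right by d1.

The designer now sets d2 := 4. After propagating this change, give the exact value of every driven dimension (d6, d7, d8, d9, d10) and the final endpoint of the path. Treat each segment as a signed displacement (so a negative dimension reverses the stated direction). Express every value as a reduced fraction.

Apply edit: d2 := 4
  d6 = d2/3 = 4/3
  d7 = d5*4 = 8
  d8 = d1*2 - d5*4 = -1
  d9 = d3 + d8 - d5*4 = -8
  d10 = d8/4 - d6 - d7*4 = -403/12
Walk from origin (0, 0):
  seg 1: up by d4 = 4 → (0, 4)
  seg 2: right by d10 = -403/12 → (-403/12, 4)
  seg 3: up by d8 = -1 → (-403/12, 3)
  seg 4: down by d1 = 7/2 → (-403/12, -1/2)
  seg 5: right by d1 = 7/2 → (-361/12, -1/2)

d6 = 4/3
d7 = 8
d8 = -1
d9 = -8
d10 = -403/12
endpoint = (-361/12, -1/2)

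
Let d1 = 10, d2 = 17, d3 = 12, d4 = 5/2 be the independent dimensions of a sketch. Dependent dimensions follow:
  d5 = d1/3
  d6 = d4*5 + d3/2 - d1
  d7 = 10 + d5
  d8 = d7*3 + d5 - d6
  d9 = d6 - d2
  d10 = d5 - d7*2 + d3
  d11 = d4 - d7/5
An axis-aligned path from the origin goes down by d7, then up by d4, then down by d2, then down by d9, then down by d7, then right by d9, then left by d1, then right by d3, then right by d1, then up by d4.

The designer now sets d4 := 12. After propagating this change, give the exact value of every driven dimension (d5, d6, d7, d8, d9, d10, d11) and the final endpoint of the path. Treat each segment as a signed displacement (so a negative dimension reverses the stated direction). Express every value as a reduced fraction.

Apply edit: d4 := 12
  d5 = d1/3 = 10/3
  d6 = d4*5 + d3/2 - d1 = 56
  d7 = 10 + d5 = 40/3
  d8 = d7*3 + d5 - d6 = -38/3
  d9 = d6 - d2 = 39
  d10 = d5 - d7*2 + d3 = -34/3
  d11 = d4 - d7/5 = 28/3
Walk from origin (0, 0):
  seg 1: down by d7 = 40/3 → (0, -40/3)
  seg 2: up by d4 = 12 → (0, -4/3)
  seg 3: down by d2 = 17 → (0, -55/3)
  seg 4: down by d9 = 39 → (0, -172/3)
  seg 5: down by d7 = 40/3 → (0, -212/3)
  seg 6: right by d9 = 39 → (39, -212/3)
  seg 7: left by d1 = 10 → (29, -212/3)
  seg 8: right by d3 = 12 → (41, -212/3)
  seg 9: right by d1 = 10 → (51, -212/3)
  seg 10: up by d4 = 12 → (51, -176/3)

d5 = 10/3
d6 = 56
d7 = 40/3
d8 = -38/3
d9 = 39
d10 = -34/3
d11 = 28/3
endpoint = (51, -176/3)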